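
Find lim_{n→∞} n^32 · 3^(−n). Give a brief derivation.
lim = 0

Exponentials with base > 1 dominate every fixed polynomial: for any fixed c, n^c / 3^n → 0 as n → ∞ (e.g. by the ratio test, or by writing 3^n = e^(n ln 3) and noting e^(n ln 3) / n^c → ∞). Hence n^32 · 3^(−n) = n^32 / 3^n → 0.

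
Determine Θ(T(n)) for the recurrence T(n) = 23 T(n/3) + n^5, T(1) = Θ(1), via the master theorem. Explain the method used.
T(n) = Θ(n^5)

log_3 23 ≈ 2.854. f(n) = n^5 dominates n^(log_3 23) since 5 > 2.854, and the regularity condition a·f(n/b) = 23·(n/3)^5 = (23/243)·n^5 ≤ c·f(n) holds with c = 23/243 ≈ 0.0947 < 1. So this is Case 3: T(n) = Θ(f(n)) = Θ(n^5).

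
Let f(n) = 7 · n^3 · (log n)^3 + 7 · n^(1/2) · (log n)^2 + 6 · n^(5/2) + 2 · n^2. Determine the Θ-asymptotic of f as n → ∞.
f(n) ∈ Θ(n^3 · (log n)^3)

Compare the terms by growth order. For large n, n^a · (log n)^b dominates n^a' · (log n)^b' iff a > a', or (a = a' and b > b'). Ranking the 4 terms shows the dominant one is 7 · n^3 · (log n)^3. Hence f(n) ∈ Θ(n^3 · (log n)^3).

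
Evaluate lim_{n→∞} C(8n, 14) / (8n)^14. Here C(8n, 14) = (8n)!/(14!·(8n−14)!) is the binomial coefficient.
lim = 1/14! = 1/87178291200

With N = 8n → ∞: C(N, 14) / N^14 = [N(N−1)…(N−13)] / (14! · N^14) = (1/14!) · 1 · (1 − 1/(8n)) · … · (1 − 13/(8n)). Each factor → 1 as N → ∞, so the limit is 1/14! = 1/87178291200.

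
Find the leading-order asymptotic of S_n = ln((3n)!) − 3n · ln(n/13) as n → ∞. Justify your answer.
S_n ~ 3n · (ln 39 − 1) + O(ln n)

Stirling: ln((3n)!) = 3n ln(3n) − 3n + O(ln n).
  S_n = 3n ln(3n) − 3n − 3n ln(n/13) + O(ln n)
      = 3n ln(3n) − 3n ln n + 3n ln 13 − 3n + O(ln n)
      = 3n ln 3 + 3n ln 13 − 3n + O(ln n)
      = 3n (ln 39 − 1) + O(ln n).
Numerically ln(39) − 1 ≈ 2.6636.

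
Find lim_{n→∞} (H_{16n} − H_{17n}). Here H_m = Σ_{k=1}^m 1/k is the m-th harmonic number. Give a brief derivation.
lim = ln(16/17)

Euler-Maclaurin gives H_m = ln m + γ + 1/(2m) + O(1/m^2). The γ and O(1/m) terms cancel in the difference:
  H_{16n} − H_{17n} = ln(16n) − ln(17n) + O(1/n) = ln(16/17) + O(1/n).
Hence the limit is ln(16/17).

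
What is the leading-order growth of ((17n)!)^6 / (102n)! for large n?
((17n)!)^6/(102n)! ~ ((2π·17n)^(5/2) / sqrt(6)) · 6^(−6·17n)  →  0

Write N = 17n. Stirling: N! ~ sqrt(2π N)(N/e)^N and (6N)! ~ sqrt(2π·6N)·(6N/e)^(6N).
  (N!)^6/(6N)! ~ (2π N)^(6/2) (N/e)^(6N) / [sqrt(2π·6N) (6N/e)^(6N)]
     = (2π N)^(6/2) / sqrt(2π·6N) · (N/(6N))^(6N)
     = (2π N)^((6−1)/2) / sqrt(6) · 6^(−6N).
Since 6^6 > 1, the factor 6^(−6N) decays exponentially, so the ratio → 0. Substituting N = 17n gives the stated form.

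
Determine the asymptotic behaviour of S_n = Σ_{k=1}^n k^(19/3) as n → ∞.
S_n ~ (3/22) · n^(22/3)

Integral comparison: Σ_{k=1}^n k^(19/3) = ∫_0^n x^(19/3) dx + O(n^(19/3)). The integral is n^(1 + 19/3) / (1 + 19/3) = n^((19+3)/3) / ((19+3)/3) = (3/22) · n^(22/3).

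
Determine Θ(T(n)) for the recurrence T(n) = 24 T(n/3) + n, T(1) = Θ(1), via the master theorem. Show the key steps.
T(n) = Θ(n^(log_3 24))

Master theorem: compare f(n) = n to n^(log_3 24) where log_3 24 ≈ 2.893. Since 1 < log_3 24, we have f(n) = O(n^(log_3 24 − ε)) for some ε > 0 — Case 1. Hence T(n) = Θ(n^(log_3 24)).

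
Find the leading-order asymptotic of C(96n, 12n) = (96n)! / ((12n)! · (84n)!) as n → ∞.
C(96n, 12n) ~ (16777216/823543)^(12n) · sqrt(4/(7π·12n))

Write N = 12n. Apply Stirling to each factorial:
  (8N)! ~ sqrt(2π·8N) · (8N/e)^(8N),
  N! ~ sqrt(2π N) · (N/e)^N,
  (7N)! ~ sqrt(2π·7N) · (7N/e)^(7N).
The exponential factors combine to (8N)^(8N) / (N^N · (7N)^(7N)) = 8^(8N)/7^(7N) = (8^8/7^7)^N = (16777216/823543)^N.
The square-root prefactors combine to sqrt(2π·8N) / (sqrt(2π N)·sqrt(2π·7N)) = sqrt(8 / (2π·7·N)) = sqrt(4/(7π·12n)).
Substituting N = 12n: C(96n, 12n) ~ (16777216/823543)^(12n) · sqrt(4/(7π·12n)).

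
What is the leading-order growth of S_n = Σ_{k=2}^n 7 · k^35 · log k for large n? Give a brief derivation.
S_n ~ 7 · n^36 log n / 36 − 7 · n^36 / 1296

By integral comparison, S_n = ∫_1^n 7 · x^35 · log x dx + O(n^35 · log n). For the integral, ∫ x^35 log x dx = n^36 log n / 36 − n^36/1296 (integration by parts). Hence S_n ~ 7 · n^36 log n / 36 − 7 · n^36 / 1296.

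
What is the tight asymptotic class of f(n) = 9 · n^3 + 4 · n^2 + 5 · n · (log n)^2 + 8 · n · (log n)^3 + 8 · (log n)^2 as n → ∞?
f(n) ∈ Θ(n^3)

Compare the terms by growth order. For large n, n^a · (log n)^b dominates n^a' · (log n)^b' iff a > a', or (a = a' and b > b'). Ranking the 5 terms shows the dominant one is 9 · n^3. Hence f(n) ∈ Θ(n^3).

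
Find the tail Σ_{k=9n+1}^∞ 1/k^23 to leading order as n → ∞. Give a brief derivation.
Σ_{k>9n} 1/k^23 ~ 1/(22 · (9n)^22)

Compare to the integral: ∫_{9n}^∞ x^(−23) dx = [−x^(−22)/22]_{9n}^∞ = 1/((23−1)·(9n)^22). Euler-Maclaurin then gives
  Σ_{k>9n} 1/k^23 = ∫_{9n}^∞ dx/x^23 − 1/(2·(9n)^23) + O(1/(9n)^24).
(Equivalently this is ζ(23) − Σ_{k≤9n} 1/k^23.)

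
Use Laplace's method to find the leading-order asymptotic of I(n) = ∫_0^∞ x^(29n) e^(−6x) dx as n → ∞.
I(n) ~ (sqrt(2π·29n) / 6) · (29n/(6e))^(29n)

Write the integrand as exp(29n ln x − 6x) and set f(x) = 29n ln x − 6x. Then f'(x) = 29n/x − 6 = 0 at x* = 29n/6, and f''(x*) = −29n/x*^2 = −6^2/(29n). Laplace's method (interior maximum) gives
  I(n) ~ e^(f(x*)) · sqrt(2π / |f''(x*)|)
        = exp(29n ln(29n/6) − 29n) · sqrt(2π · 29n / 6^2)
        = (29n/6)^(29n) e^(−29n) · sqrt(2π·29n) / 6
        = (sqrt(2π·29n) / 6) · (29n/(6e))^(29n).
This matches Γ(29n+1)/6^(29n+1) with Stirling applied to Γ.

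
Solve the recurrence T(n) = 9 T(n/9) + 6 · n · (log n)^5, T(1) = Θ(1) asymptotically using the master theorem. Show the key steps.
T(n) = Θ(n · (log n)^6)

Here log_9 9 = 1 and f(n) = 6 · n · (log n)^5 = Θ(n^(log_9 9) · (log n)^5). This is the extended Case 2 of the master theorem (f matches the critical exponent up to log factors), giving T(n) = Θ(n^(log_9 9) · (log n)^(5+1)) = Θ(n · (log n)^6).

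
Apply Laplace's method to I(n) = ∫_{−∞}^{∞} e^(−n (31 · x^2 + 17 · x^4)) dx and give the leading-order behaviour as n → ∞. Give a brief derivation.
I(n) ~ sqrt(π/(31n))

φ(x) = 31 · x^2 + 17 · x^4 has its unique global minimum at x* = 0 (since φ'(x) = 62x + 68x^3 = 0 only at x = 0 for real x with both coefficients positive, and φ → ∞ as |x| → ∞). At x* = 0, φ(0) = 0 and φ''(0) = 62. Laplace's method then gives
  I(n) ~ sqrt(2π / (n · φ''(0))) · e^(−n φ(0)) = sqrt(2π / (62n)) = sqrt(π/(31n)).
The 17 · x^4 term contributes only at subleading order (an O(1/n) relative correction).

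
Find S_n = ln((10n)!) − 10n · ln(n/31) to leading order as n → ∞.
S_n ~ 10n · (ln 310 − 1) + O(ln n)

Stirling: ln((10n)!) = 10n ln(10n) − 10n + O(ln n).
  S_n = 10n ln(10n) − 10n − 10n ln(n/31) + O(ln n)
      = 10n ln(10n) − 10n ln n + 10n ln 31 − 10n + O(ln n)
      = 10n ln 10 + 10n ln 31 − 10n + O(ln n)
      = 10n (ln 310 − 1) + O(ln n).
Numerically ln(310) − 1 ≈ 4.7366.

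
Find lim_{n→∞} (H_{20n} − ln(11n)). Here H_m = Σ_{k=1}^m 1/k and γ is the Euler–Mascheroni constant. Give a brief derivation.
lim = ln(20/11) + γ

By Euler-Maclaurin, H_m = ln m + γ + O(1/m). So
  H_{20n} − ln(11n) = ln(20n) + γ − ln(11n) + O(1/n)
                       = ln(20/11) + γ + O(1/n).
Hence the limit is ln(20/11) + γ.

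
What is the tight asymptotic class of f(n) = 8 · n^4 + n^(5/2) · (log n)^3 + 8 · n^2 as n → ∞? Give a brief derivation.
f(n) ∈ Θ(n^4)

Compare the terms by growth order. For large n, n^a · (log n)^b dominates n^a' · (log n)^b' iff a > a', or (a = a' and b > b'). Ranking the 3 terms shows the dominant one is 8 · n^4. Hence f(n) ∈ Θ(n^4).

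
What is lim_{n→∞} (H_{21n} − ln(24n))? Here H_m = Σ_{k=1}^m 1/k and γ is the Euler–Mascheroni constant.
lim = ln(7/8) + γ

By Euler-Maclaurin, H_m = ln m + γ + O(1/m). So
  H_{21n} − ln(24n) = ln(21n) + γ − ln(24n) + O(1/n)
                       = ln(21/24) + γ + O(1/n).
Hence the limit is ln(21/24) + γ (= ln(7/8)).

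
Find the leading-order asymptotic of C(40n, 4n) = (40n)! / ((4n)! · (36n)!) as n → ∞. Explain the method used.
C(40n, 4n) ~ (10000000000/387420489)^(4n) · sqrt(5/(9π·4n))

Write N = 4n. Apply Stirling to each factorial:
  (10N)! ~ sqrt(2π·10N) · (10N/e)^(10N),
  N! ~ sqrt(2π N) · (N/e)^N,
  (9N)! ~ sqrt(2π·9N) · (9N/e)^(9N).
The exponential factors combine to (10N)^(10N) / (N^N · (9N)^(9N)) = 10^(10N)/9^(9N) = (10^10/9^9)^N = (10000000000/387420489)^N.
The square-root prefactors combine to sqrt(2π·10N) / (sqrt(2π N)·sqrt(2π·9N)) = sqrt(10 / (2π·9·N)) = sqrt(5/(9π·4n)).
Substituting N = 4n: C(40n, 4n) ~ (10000000000/387420489)^(4n) · sqrt(5/(9π·4n)).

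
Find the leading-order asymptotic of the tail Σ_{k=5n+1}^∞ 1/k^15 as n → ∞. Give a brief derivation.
Σ_{k>5n} 1/k^15 ~ 1/(14 · (5n)^14)

Compare to the integral: ∫_{5n}^∞ x^(−15) dx = [−x^(−14)/14]_{5n}^∞ = 1/((15−1)·(5n)^14). Euler-Maclaurin then gives
  Σ_{k>5n} 1/k^15 = ∫_{5n}^∞ dx/x^15 − 1/(2·(5n)^15) + O(1/(5n)^16).
(Equivalently this is ζ(15) − Σ_{k≤5n} 1/k^15.)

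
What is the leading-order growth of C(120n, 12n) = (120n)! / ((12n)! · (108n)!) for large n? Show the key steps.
C(120n, 12n) ~ (10000000000/387420489)^(12n) · sqrt(5/(9π·12n))

Write N = 12n. Apply Stirling to each factorial:
  (10N)! ~ sqrt(2π·10N) · (10N/e)^(10N),
  N! ~ sqrt(2π N) · (N/e)^N,
  (9N)! ~ sqrt(2π·9N) · (9N/e)^(9N).
The exponential factors combine to (10N)^(10N) / (N^N · (9N)^(9N)) = 10^(10N)/9^(9N) = (10^10/9^9)^N = (10000000000/387420489)^N.
The square-root prefactors combine to sqrt(2π·10N) / (sqrt(2π N)·sqrt(2π·9N)) = sqrt(10 / (2π·9·N)) = sqrt(5/(9π·12n)).
Substituting N = 12n: C(120n, 12n) ~ (10000000000/387420489)^(12n) · sqrt(5/(9π·12n)).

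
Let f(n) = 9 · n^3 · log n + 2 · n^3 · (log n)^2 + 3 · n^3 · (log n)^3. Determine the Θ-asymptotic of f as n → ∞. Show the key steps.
f(n) ∈ Θ(n^3 · (log n)^3)

Compare the terms by growth order. For large n, n^a · (log n)^b dominates n^a' · (log n)^b' iff a > a', or (a = a' and b > b'). Ranking the 3 terms shows the dominant one is 3 · n^3 · (log n)^3. Hence f(n) ∈ Θ(n^3 · (log n)^3).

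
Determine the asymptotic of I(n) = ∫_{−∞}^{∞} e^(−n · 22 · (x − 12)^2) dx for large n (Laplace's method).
I(n) = sqrt(π/(22n))

Here φ(x) = 22 · (x − 12)^2 has its unique minimum at x* = 12 with φ(x*) = 0 and φ''(x*) = 44. Laplace's method gives
  I(n) ~ e^(−n φ(x*)) · sqrt(2π / (n · φ''(x*))) = sqrt(2π / (44n)) = sqrt(π/(22n)).
This is exact: substituting u = (x − 12)·sqrt(22n) gives I(n) = (1/sqrt(22n)) ∫_{−∞}^{∞} e^(−u^2) du = sqrt(π/(22n)).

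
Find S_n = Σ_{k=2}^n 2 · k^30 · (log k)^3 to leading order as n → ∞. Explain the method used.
S_n ~ 2 · n^31 · (log n)^3 / 31

By integral comparison, S_n = ∫_1^n 2 · x^30 · (log x)^3 dx + O(n^30 · (log n)^3). For the integral, the leading term of ∫_1^n x^30 (log x)^3 dx is n^31/31 · (log n)^3 (by repeated integration by parts; each step lowers the log-exponent and produces a relatively O(1/log n) correction). Hence S_n ~ 2 · n^31 · (log n)^3 / 31.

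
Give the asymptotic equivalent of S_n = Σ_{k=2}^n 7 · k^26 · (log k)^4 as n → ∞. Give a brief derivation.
S_n ~ 7 · n^27 · (log n)^4 / 27

By integral comparison, S_n = ∫_1^n 7 · x^26 · (log x)^4 dx + O(n^26 · (log n)^4). For the integral, the leading term of ∫_1^n x^26 (log x)^4 dx is n^27/27 · (log n)^4 (by repeated integration by parts; each step lowers the log-exponent and produces a relatively O(1/log n) correction). Hence S_n ~ 7 · n^27 · (log n)^4 / 27.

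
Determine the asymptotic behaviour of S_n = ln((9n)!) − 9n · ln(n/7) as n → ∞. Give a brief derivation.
S_n ~ 9n · (ln 63 − 1) + O(ln n)

Stirling: ln((9n)!) = 9n ln(9n) − 9n + O(ln n).
  S_n = 9n ln(9n) − 9n − 9n ln(n/7) + O(ln n)
      = 9n ln(9n) − 9n ln n + 9n ln 7 − 9n + O(ln n)
      = 9n ln 9 + 9n ln 7 − 9n + O(ln n)
      = 9n (ln 63 − 1) + O(ln n).
Numerically ln(63) − 1 ≈ 3.1431.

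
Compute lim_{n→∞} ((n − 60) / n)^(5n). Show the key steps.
lim = e^(−300)

Rewrite as (1 − 60/n)^(5n). By the standard limit (1 + x/n)^n → e^x, we have (1 − 60/n)^n → e^(−60), and raising to the 5th power gives e^(−300).
More precisely, ln[(1 − 60/n)^(5n)] = 5n · ln(1 − 60/n) = 5n · (-60/n + O(1/n^2)) = -300 + O(1/n) → -300.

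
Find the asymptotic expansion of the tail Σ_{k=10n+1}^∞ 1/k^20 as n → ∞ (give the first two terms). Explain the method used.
Σ_{k>10n} 1/k^20 = 1/(19 · (10n)^19) − 1/(2 · (10n)^20) + O(1/(10n)^21)

Compare to the integral: ∫_{10n}^∞ x^(−20) dx = [−x^(−19)/19]_{10n}^∞ = 1/((20−1)·(10n)^19). The Euler-Maclaurin correction adds −f(10n)/2 = −1/(2·(10n)^20). Euler-Maclaurin then gives
  Σ_{k>10n} 1/k^20 = ∫_{10n}^∞ dx/x^20 − 1/(2·(10n)^20) + O(1/(10n)^21).
(Equivalently this is ζ(20) − Σ_{k≤10n} 1/k^20.)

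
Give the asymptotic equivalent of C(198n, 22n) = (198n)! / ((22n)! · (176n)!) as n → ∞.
C(198n, 22n) ~ (387420489/16777216)^(22n) · sqrt(9/(16π·22n))

Write N = 22n. Apply Stirling to each factorial:
  (9N)! ~ sqrt(2π·9N) · (9N/e)^(9N),
  N! ~ sqrt(2π N) · (N/e)^N,
  (8N)! ~ sqrt(2π·8N) · (8N/e)^(8N).
The exponential factors combine to (9N)^(9N) / (N^N · (8N)^(8N)) = 9^(9N)/8^(8N) = (9^9/8^8)^N = (387420489/16777216)^N.
The square-root prefactors combine to sqrt(2π·9N) / (sqrt(2π N)·sqrt(2π·8N)) = sqrt(9 / (2π·8·N)) = sqrt(9/(16π·22n)).
Substituting N = 22n: C(198n, 22n) ~ (387420489/16777216)^(22n) · sqrt(9/(16π·22n)).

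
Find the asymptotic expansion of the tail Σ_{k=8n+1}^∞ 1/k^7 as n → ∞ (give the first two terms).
Σ_{k>8n} 1/k^7 = 1/(6 · (8n)^6) − 1/(2 · (8n)^7) + O(1/(8n)^8)

Compare to the integral: ∫_{8n}^∞ x^(−7) dx = [−x^(−6)/6]_{8n}^∞ = 1/((7−1)·(8n)^6). The Euler-Maclaurin correction adds −f(8n)/2 = −1/(2·(8n)^7). Euler-Maclaurin then gives
  Σ_{k>8n} 1/k^7 = ∫_{8n}^∞ dx/x^7 − 1/(2·(8n)^7) + O(1/(8n)^8).
(Equivalently this is ζ(7) − Σ_{k≤8n} 1/k^7.)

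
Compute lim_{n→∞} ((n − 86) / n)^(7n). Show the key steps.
lim = e^(−602)

Rewrite as (1 − 86/n)^(7n). By the standard limit (1 + x/n)^n → e^x, we have (1 − 86/n)^n → e^(−86), and raising to the 7th power gives e^(−602).
More precisely, ln[(1 − 86/n)^(7n)] = 7n · ln(1 − 86/n) = 7n · (-86/n + O(1/n^2)) = -602 + O(1/n) → -602.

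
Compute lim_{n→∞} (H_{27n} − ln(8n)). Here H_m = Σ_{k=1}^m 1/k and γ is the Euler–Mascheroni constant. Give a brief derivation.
lim = ln(27/8) + γ

By Euler-Maclaurin, H_m = ln m + γ + O(1/m). So
  H_{27n} − ln(8n) = ln(27n) + γ − ln(8n) + O(1/n)
                       = ln(27/8) + γ + O(1/n).
Hence the limit is ln(27/8) + γ.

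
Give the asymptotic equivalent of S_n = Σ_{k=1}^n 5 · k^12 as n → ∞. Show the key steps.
S_n ~ 5 · n^13 / 13

By integral comparison (Euler-Maclaurin), Σ_{k=1}^n 5 · k^12 = 5 · ∫_0^n x^12 dx + O(n^12) = 5 · n^13/13 + O(n^12). (Equivalently, Faulhaber's formula gives the same leading term.)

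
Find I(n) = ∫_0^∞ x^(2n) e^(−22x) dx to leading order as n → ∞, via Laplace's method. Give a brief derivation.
I(n) ~ (sqrt(2π·2n) / 22) · (2n/(22e))^(2n)

Write the integrand as exp(2n ln x − 22x) and set f(x) = 2n ln x − 22x. Then f'(x) = 2n/x − 22 = 0 at x* = 2n/22, and f''(x*) = −2n/x*^2 = −22^2/(2n). Laplace's method (interior maximum) gives
  I(n) ~ e^(f(x*)) · sqrt(2π / |f''(x*)|)
        = exp(2n ln(2n/22) − 2n) · sqrt(2π · 2n / 22^2)
        = (2n/22)^(2n) e^(−2n) · sqrt(2π·2n) / 22
        = (sqrt(2π·2n) / 22) · (2n/(22e))^(2n).
This matches Γ(2n+1)/22^(2n+1) with Stirling applied to Γ.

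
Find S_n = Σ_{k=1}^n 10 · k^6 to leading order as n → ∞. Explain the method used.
S_n ~ 10 · n^7 / 7

By integral comparison (Euler-Maclaurin), Σ_{k=1}^n 10 · k^6 = 10 · ∫_0^n x^6 dx + O(n^6) = 10 · n^7/7 + O(n^6). (Equivalently, Faulhaber's formula gives the same leading term.)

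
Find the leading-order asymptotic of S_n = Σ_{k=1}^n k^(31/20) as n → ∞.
S_n ~ (20/51) · n^(51/20)

Integral comparison: Σ_{k=1}^n k^(31/20) = ∫_0^n x^(31/20) dx + O(n^(31/20)). The integral is n^(1 + 31/20) / (1 + 31/20) = n^((31+20)/20) / ((31+20)/20) = (20/51) · n^(51/20).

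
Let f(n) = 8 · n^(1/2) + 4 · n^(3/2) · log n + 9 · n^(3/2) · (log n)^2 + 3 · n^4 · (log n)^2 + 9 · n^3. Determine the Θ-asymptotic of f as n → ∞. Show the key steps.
f(n) ∈ Θ(n^4 · (log n)^2)

Compare the terms by growth order. For large n, n^a · (log n)^b dominates n^a' · (log n)^b' iff a > a', or (a = a' and b > b'). Ranking the 5 terms shows the dominant one is 3 · n^4 · (log n)^2. Hence f(n) ∈ Θ(n^4 · (log n)^2).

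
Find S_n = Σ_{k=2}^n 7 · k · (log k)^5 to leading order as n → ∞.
S_n ~ 7 · n^2 · (log n)^5 / 2

By integral comparison, S_n = ∫_1^n 7 · x · (log x)^5 dx + O(n · (log n)^5). For the integral, the leading term of ∫_1^n x^1 (log x)^5 dx is n^2/2 · (log n)^5 (by repeated integration by parts; each step lowers the log-exponent and produces a relatively O(1/log n) correction). Hence S_n ~ 7 · n^2 · (log n)^5 / 2.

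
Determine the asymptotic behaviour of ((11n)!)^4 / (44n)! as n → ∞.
((11n)!)^4/(44n)! ~ ((2π·11n)^(3/2) / 2) · 4^(−4·11n)  →  0

Write N = 11n. Stirling: N! ~ sqrt(2π N)(N/e)^N and (4N)! ~ sqrt(2π·4N)·(4N/e)^(4N).
  (N!)^4/(4N)! ~ (2π N)^(4/2) (N/e)^(4N) / [sqrt(2π·4N) (4N/e)^(4N)]
     = (2π N)^(4/2) / sqrt(2π·4N) · (N/(4N))^(4N)
     = (2π N)^((4−1)/2) / 2 · 4^(−4N).
Since 4^4 > 1, the factor 4^(−4N) decays exponentially, so the ratio → 0. Substituting N = 11n gives the stated form.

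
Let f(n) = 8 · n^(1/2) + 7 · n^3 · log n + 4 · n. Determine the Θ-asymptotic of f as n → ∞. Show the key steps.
f(n) ∈ Θ(n^3 · log n)

Compare the terms by growth order. For large n, n^a · (log n)^b dominates n^a' · (log n)^b' iff a > a', or (a = a' and b > b'). Ranking the 3 terms shows the dominant one is 7 · n^3 · log n. Hence f(n) ∈ Θ(n^3 · log n).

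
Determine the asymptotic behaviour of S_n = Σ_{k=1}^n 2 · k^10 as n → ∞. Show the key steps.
S_n ~ 2 · n^11 / 11

By integral comparison (Euler-Maclaurin), Σ_{k=1}^n 2 · k^10 = 2 · ∫_0^n x^10 dx + O(n^10) = 2 · n^11/11 + O(n^10). (Equivalently, Faulhaber's formula gives the same leading term.)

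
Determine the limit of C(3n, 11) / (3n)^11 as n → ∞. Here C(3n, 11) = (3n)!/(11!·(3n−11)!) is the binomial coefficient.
lim = 1/11! = 1/39916800

With N = 3n → ∞: C(N, 11) / N^11 = [N(N−1)…(N−10)] / (11! · N^11) = (1/11!) · 1 · (1 − 1/(3n)) · … · (1 − 10/(3n)). Each factor → 1 as N → ∞, so the limit is 1/11! = 1/39916800.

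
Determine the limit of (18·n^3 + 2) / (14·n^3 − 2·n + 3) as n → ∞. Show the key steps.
lim = 18/14 = 9/7

For large n the leading n^3 terms dominate both numerator and denominator. Dividing top and bottom by n^3, every other term tends to 0, leaving 18/14 = 9/7.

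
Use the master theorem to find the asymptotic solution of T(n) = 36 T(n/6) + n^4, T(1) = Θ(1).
T(n) = Θ(n^4)

log_6 36 ≈ 2.000. f(n) = n^4 dominates n^(log_6 36) since 4 > 2.000, and the regularity condition a·f(n/b) = 36·(n/6)^4 = (36/1296)·n^4 ≤ c·f(n) holds with c = 36/1296 ≈ 0.0278 < 1. So this is Case 3: T(n) = Θ(f(n)) = Θ(n^4).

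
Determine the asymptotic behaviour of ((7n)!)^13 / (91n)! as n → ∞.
((7n)!)^13/(91n)! ~ ((2π·7n)^(12/2) / sqrt(13)) · 13^(−13·7n)  →  0

Write N = 7n. Stirling: N! ~ sqrt(2π N)(N/e)^N and (13N)! ~ sqrt(2π·13N)·(13N/e)^(13N).
  (N!)^13/(13N)! ~ (2π N)^(13/2) (N/e)^(13N) / [sqrt(2π·13N) (13N/e)^(13N)]
     = (2π N)^(13/2) / sqrt(2π·13N) · (N/(13N))^(13N)
     = (2π N)^((13−1)/2) / sqrt(13) · 13^(−13N).
Since 13^13 > 1, the factor 13^(−13N) decays exponentially, so the ratio → 0. Substituting N = 7n gives the stated form.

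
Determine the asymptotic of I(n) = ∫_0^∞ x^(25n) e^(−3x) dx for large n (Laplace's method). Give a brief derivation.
I(n) ~ (sqrt(2π·25n) / 3) · (25n/(3e))^(25n)

Write the integrand as exp(25n ln x − 3x) and set f(x) = 25n ln x − 3x. Then f'(x) = 25n/x − 3 = 0 at x* = 25n/3, and f''(x*) = −25n/x*^2 = −3^2/(25n). Laplace's method (interior maximum) gives
  I(n) ~ e^(f(x*)) · sqrt(2π / |f''(x*)|)
        = exp(25n ln(25n/3) − 25n) · sqrt(2π · 25n / 3^2)
        = (25n/3)^(25n) e^(−25n) · sqrt(2π·25n) / 3
        = (sqrt(2π·25n) / 3) · (25n/(3e))^(25n).
This matches Γ(25n+1)/3^(25n+1) with Stirling applied to Γ.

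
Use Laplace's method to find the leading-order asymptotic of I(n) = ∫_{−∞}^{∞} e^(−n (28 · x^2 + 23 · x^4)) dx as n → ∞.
I(n) ~ sqrt(π/(28n))

φ(x) = 28 · x^2 + 23 · x^4 has its unique global minimum at x* = 0 (since φ'(x) = 56x + 92x^3 = 0 only at x = 0 for real x with both coefficients positive, and φ → ∞ as |x| → ∞). At x* = 0, φ(0) = 0 and φ''(0) = 56. Laplace's method then gives
  I(n) ~ sqrt(2π / (n · φ''(0))) · e^(−n φ(0)) = sqrt(2π / (56n)) = sqrt(π/(28n)).
The 23 · x^4 term contributes only at subleading order (an O(1/n) relative correction).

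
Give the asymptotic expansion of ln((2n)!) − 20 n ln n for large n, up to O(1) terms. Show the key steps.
ln((2n)!) − 20 n ln n = −18 n ln n + 2(ln 2 − 1) n + (1/2) ln(2π·2n) + O(1/n)

Stirling: ln((2n)!) = 2n ln(2n) − 2n + (1/2) ln(2π·2n) + O(1/n).
Expand 2n ln(2n) = 2n (ln n + ln 2) = 2n ln n + 2n ln 2.
Subtract 20n ln n: leading term is (2 − 20) n ln n = −18 n ln n. The next term is 2n ln 2 − 2n = 2(ln 2 − 1) n. Then the (1/2) ln(2π·2n) correction.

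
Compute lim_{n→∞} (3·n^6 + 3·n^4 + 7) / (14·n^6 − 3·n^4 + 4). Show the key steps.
lim = 3/14

For large n the leading n^6 terms dominate both numerator and denominator. Dividing top and bottom by n^6, every other term tends to 0, leaving 3/14.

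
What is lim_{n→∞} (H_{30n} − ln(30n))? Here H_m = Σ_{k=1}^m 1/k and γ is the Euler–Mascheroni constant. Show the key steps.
lim = γ

By Euler-Maclaurin, H_m = ln m + γ + O(1/m). So
  H_{30n} − ln(30n) = ln(30n) + γ − ln(30n) + O(1/n)
                       = ln(30/30) + γ + O(1/n).
Hence the limit is γ (since ln 1 = 0).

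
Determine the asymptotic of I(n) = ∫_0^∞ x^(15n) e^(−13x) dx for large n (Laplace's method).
I(n) ~ (sqrt(2π·15n) / 13) · (15n/(13e))^(15n)

Write the integrand as exp(15n ln x − 13x) and set f(x) = 15n ln x − 13x. Then f'(x) = 15n/x − 13 = 0 at x* = 15n/13, and f''(x*) = −15n/x*^2 = −13^2/(15n). Laplace's method (interior maximum) gives
  I(n) ~ e^(f(x*)) · sqrt(2π / |f''(x*)|)
        = exp(15n ln(15n/13) − 15n) · sqrt(2π · 15n / 13^2)
        = (15n/13)^(15n) e^(−15n) · sqrt(2π·15n) / 13
        = (sqrt(2π·15n) / 13) · (15n/(13e))^(15n).
This matches Γ(15n+1)/13^(15n+1) with Stirling applied to Γ.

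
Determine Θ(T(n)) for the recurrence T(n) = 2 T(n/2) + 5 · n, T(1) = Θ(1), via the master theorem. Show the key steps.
T(n) = Θ(n log n)

log_2 2 = 1, and f(n) = 5 · n = Θ(n^(log_2 2)). This is Case 2 of the master theorem: T(n) = Θ(f(n) · log n) = Θ(n log n).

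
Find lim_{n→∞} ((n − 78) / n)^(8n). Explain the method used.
lim = e^(−624)

Rewrite as (1 − 78/n)^(8n). By the standard limit (1 + x/n)^n → e^x, we have (1 − 78/n)^n → e^(−78), and raising to the 8th power gives e^(−624).
More precisely, ln[(1 − 78/n)^(8n)] = 8n · ln(1 − 78/n) = 8n · (-78/n + O(1/n^2)) = -624 + O(1/n) → -624.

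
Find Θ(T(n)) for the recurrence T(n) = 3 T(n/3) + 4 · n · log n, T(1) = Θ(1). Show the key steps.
T(n) = Θ(n · (log n)^2)

Here log_3 3 = 1 and f(n) = 4 · n · log n = Θ(n^(log_3 3) · (log n)^1). This is the extended Case 2 of the master theorem (f matches the critical exponent up to log factors), giving T(n) = Θ(n^(log_3 3) · (log n)^(1+1)) = Θ(n · (log n)^2).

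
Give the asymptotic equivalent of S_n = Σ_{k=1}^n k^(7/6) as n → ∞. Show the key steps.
S_n ~ (6/13) · n^(13/6)

Integral comparison: Σ_{k=1}^n k^(7/6) = ∫_0^n x^(7/6) dx + O(n^(7/6)). The integral is n^(1 + 7/6) / (1 + 7/6) = n^((7+6)/6) / ((7+6)/6) = (6/13) · n^(13/6).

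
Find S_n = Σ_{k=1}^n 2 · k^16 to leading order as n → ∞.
S_n ~ 2 · n^17 / 17

By integral comparison (Euler-Maclaurin), Σ_{k=1}^n 2 · k^16 = 2 · ∫_0^n x^16 dx + O(n^16) = 2 · n^17/17 + O(n^16). (Equivalently, Faulhaber's formula gives the same leading term.)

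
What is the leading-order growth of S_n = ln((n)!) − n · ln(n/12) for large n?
S_n ~ n · (ln 12 − 1) + O(ln n)

Stirling: ln((n)!) = n ln(n) − n + O(ln n).
  S_n = n ln(n) − n − n ln(n/12) + O(ln n)
      = n ln(n) − n ln n + n ln 12 − n + O(ln n)
      = n ln 12 − n + O(ln n)
      = n (ln 12 − 1) + O(ln n).
Numerically ln(12) − 1 ≈ 1.4849.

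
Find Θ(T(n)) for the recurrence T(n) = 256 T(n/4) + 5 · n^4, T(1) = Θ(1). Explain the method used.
T(n) = Θ(n^4 log n)

log_4 256 = 4, and f(n) = 5 · n^4 = Θ(n^(log_4 256)). This is Case 2 of the master theorem: T(n) = Θ(f(n) · log n) = Θ(n^4 log n).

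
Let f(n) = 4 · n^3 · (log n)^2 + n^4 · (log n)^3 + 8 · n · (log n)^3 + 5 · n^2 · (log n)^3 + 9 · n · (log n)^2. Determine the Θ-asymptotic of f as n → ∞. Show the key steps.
f(n) ∈ Θ(n^4 · (log n)^3)

Compare the terms by growth order. For large n, n^a · (log n)^b dominates n^a' · (log n)^b' iff a > a', or (a = a' and b > b'). Ranking the 5 terms shows the dominant one is n^4 · (log n)^3. Hence f(n) ∈ Θ(n^4 · (log n)^3).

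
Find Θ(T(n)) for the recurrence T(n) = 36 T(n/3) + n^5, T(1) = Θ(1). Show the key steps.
T(n) = Θ(n^5)

log_3 36 ≈ 3.262. f(n) = n^5 dominates n^(log_3 36) since 5 > 3.262, and the regularity condition a·f(n/b) = 36·(n/3)^5 = (36/243)·n^5 ≤ c·f(n) holds with c = 36/243 ≈ 0.148 < 1. So this is Case 3: T(n) = Θ(f(n)) = Θ(n^5).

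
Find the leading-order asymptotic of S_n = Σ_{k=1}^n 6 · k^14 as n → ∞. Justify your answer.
S_n ~ 2 · n^15 / 5

By integral comparison (Euler-Maclaurin), Σ_{k=1}^n 6 · k^14 = 6 · ∫_0^n x^14 dx + O(n^14) = 6 · n^15/15 = 2 · n^15 / 5 + O(n^14). (Equivalently, Faulhaber's formula gives the same leading term.)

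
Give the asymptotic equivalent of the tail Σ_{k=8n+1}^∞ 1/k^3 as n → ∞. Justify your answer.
Σ_{k>8n} 1/k^3 ~ 1/(2 · (8n)^2)

Compare to the integral: ∫_{8n}^∞ x^(−3) dx = [−x^(−2)/2]_{8n}^∞ = 1/((3−1)·(8n)^2). Euler-Maclaurin then gives
  Σ_{k>8n} 1/k^3 = ∫_{8n}^∞ dx/x^3 − 1/(2·(8n)^3) + O(1/(8n)^4).
(Equivalently this is ζ(3) − Σ_{k≤8n} 1/k^3.)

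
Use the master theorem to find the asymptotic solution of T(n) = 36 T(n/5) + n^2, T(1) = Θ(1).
T(n) = Θ(n^(log_5 36))

Master theorem: compare f(n) = n^2 to n^(log_5 36) where log_5 36 ≈ 2.227. Since 2 < log_5 36, we have f(n) = O(n^(log_5 36 − ε)) for some ε > 0 — Case 1. Hence T(n) = Θ(n^(log_5 36)).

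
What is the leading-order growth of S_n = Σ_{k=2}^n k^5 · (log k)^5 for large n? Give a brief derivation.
S_n ~ n^6 · (log n)^5 / 6

By integral comparison, S_n = ∫_1^n x^5 · (log x)^5 dx + O(n^5 · (log n)^5). For the integral, the leading term of ∫_1^n x^5 (log x)^5 dx is n^6/6 · (log n)^5 (by repeated integration by parts; each step lowers the log-exponent and produces a relatively O(1/log n) correction). Hence S_n ~ n^6 · (log n)^5 / 6.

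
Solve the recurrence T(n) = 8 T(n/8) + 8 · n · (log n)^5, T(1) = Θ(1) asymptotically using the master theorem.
T(n) = Θ(n · (log n)^6)

Here log_8 8 = 1 and f(n) = 8 · n · (log n)^5 = Θ(n^(log_8 8) · (log n)^5). This is the extended Case 2 of the master theorem (f matches the critical exponent up to log factors), giving T(n) = Θ(n^(log_8 8) · (log n)^(5+1)) = Θ(n · (log n)^6).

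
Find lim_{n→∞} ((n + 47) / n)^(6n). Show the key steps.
lim = e^282

Rewrite as (1 + 47/n)^(6n). By the standard limit (1 + x/n)^n → e^x, we have (1 + 47/n)^n → e^47, and raising to the 6th power gives e^282.
More precisely, ln[(1 + 47/n)^(6n)] = 6n · ln(1 + 47/n) = 6n · (47/n + O(1/n^2)) = 282 + O(1/n) → 282.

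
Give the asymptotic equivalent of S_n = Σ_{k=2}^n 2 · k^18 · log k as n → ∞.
S_n ~ 2 · n^19 log n / 19 − 2 · n^19 / 361

By integral comparison, S_n = ∫_1^n 2 · x^18 · log x dx + O(n^18 · log n). For the integral, ∫ x^18 log x dx = n^19 log n / 19 − n^19/361 (integration by parts). Hence S_n ~ 2 · n^19 log n / 19 − 2 · n^19 / 361.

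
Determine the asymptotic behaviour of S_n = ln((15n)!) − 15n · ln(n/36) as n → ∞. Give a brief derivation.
S_n ~ 15n · (ln 540 − 1) + O(ln n)

Stirling: ln((15n)!) = 15n ln(15n) − 15n + O(ln n).
  S_n = 15n ln(15n) − 15n − 15n ln(n/36) + O(ln n)
      = 15n ln(15n) − 15n ln n + 15n ln 36 − 15n + O(ln n)
      = 15n ln 15 + 15n ln 36 − 15n + O(ln n)
      = 15n (ln 540 − 1) + O(ln n).
Numerically ln(540) − 1 ≈ 5.2916.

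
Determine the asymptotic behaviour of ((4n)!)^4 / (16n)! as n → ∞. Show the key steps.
((4n)!)^4/(16n)! ~ ((2π·4n)^(3/2) / 2) · 4^(−4·4n)  →  0

Write N = 4n. Stirling: N! ~ sqrt(2π N)(N/e)^N and (4N)! ~ sqrt(2π·4N)·(4N/e)^(4N).
  (N!)^4/(4N)! ~ (2π N)^(4/2) (N/e)^(4N) / [sqrt(2π·4N) (4N/e)^(4N)]
     = (2π N)^(4/2) / sqrt(2π·4N) · (N/(4N))^(4N)
     = (2π N)^((4−1)/2) / 2 · 4^(−4N).
Since 4^4 > 1, the factor 4^(−4N) decays exponentially, so the ratio → 0. Substituting N = 4n gives the stated form.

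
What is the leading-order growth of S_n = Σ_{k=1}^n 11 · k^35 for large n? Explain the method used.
S_n ~ 11 · n^36 / 36

By integral comparison (Euler-Maclaurin), Σ_{k=1}^n 11 · k^35 = 11 · ∫_0^n x^35 dx + O(n^35) = 11 · n^36/36 + O(n^35). (Equivalently, Faulhaber's formula gives the same leading term.)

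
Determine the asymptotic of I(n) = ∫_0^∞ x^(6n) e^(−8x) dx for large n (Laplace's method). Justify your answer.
I(n) ~ (sqrt(2π·6n) / 8) · (6n/(8e))^(6n)

Write the integrand as exp(6n ln x − 8x) and set f(x) = 6n ln x − 8x. Then f'(x) = 6n/x − 8 = 0 at x* = 6n/8, and f''(x*) = −6n/x*^2 = −8^2/(6n). Laplace's method (interior maximum) gives
  I(n) ~ e^(f(x*)) · sqrt(2π / |f''(x*)|)
        = exp(6n ln(6n/8) − 6n) · sqrt(2π · 6n / 8^2)
        = (6n/8)^(6n) e^(−6n) · sqrt(2π·6n) / 8
        = (sqrt(2π·6n) / 8) · (6n/(8e))^(6n).
This matches Γ(6n+1)/8^(6n+1) with Stirling applied to Γ.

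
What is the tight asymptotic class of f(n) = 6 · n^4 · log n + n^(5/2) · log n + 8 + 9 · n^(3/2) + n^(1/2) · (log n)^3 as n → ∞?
f(n) ∈ Θ(n^4 · log n)

Compare the terms by growth order. For large n, n^a · (log n)^b dominates n^a' · (log n)^b' iff a > a', or (a = a' and b > b'). Ranking the 5 terms shows the dominant one is 6 · n^4 · log n. Hence f(n) ∈ Θ(n^4 · log n).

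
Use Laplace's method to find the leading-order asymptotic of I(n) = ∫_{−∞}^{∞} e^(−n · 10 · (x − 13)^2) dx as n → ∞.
I(n) = sqrt(π/(10n))

Here φ(x) = 10 · (x − 13)^2 has its unique minimum at x* = 13 with φ(x*) = 0 and φ''(x*) = 20. Laplace's method gives
  I(n) ~ e^(−n φ(x*)) · sqrt(2π / (n · φ''(x*))) = sqrt(2π / (20n)) = sqrt(π/(10n)).
This is exact: substituting u = (x − 13)·sqrt(10n) gives I(n) = (1/sqrt(10n)) ∫_{−∞}^{∞} e^(−u^2) du = sqrt(π/(10n)).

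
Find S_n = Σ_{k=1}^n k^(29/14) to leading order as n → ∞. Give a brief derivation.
S_n ~ (14/43) · n^(43/14)

Integral comparison: Σ_{k=1}^n k^(29/14) = ∫_0^n x^(29/14) dx + O(n^(29/14)). The integral is n^(1 + 29/14) / (1 + 29/14) = n^((29+14)/14) / ((29+14)/14) = (14/43) · n^(43/14).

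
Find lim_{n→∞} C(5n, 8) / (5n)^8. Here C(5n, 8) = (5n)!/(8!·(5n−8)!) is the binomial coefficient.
lim = 1/8! = 1/40320

With N = 5n → ∞: C(N, 8) / N^8 = [N(N−1)…(N−7)] / (8! · N^8) = (1/8!) · 1 · (1 − 1/(5n)) · … · (1 − 7/(5n)). Each factor → 1 as N → ∞, so the limit is 1/8! = 1/40320.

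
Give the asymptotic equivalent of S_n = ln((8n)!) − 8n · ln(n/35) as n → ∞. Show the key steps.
S_n ~ 8n · (ln 280 − 1) + O(ln n)

Stirling: ln((8n)!) = 8n ln(8n) − 8n + O(ln n).
  S_n = 8n ln(8n) − 8n − 8n ln(n/35) + O(ln n)
      = 8n ln(8n) − 8n ln n + 8n ln 35 − 8n + O(ln n)
      = 8n ln 8 + 8n ln 35 − 8n + O(ln n)
      = 8n (ln 280 − 1) + O(ln n).
Numerically ln(280) − 1 ≈ 4.6348.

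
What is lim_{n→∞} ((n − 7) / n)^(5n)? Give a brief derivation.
lim = e^(−35)

Rewrite as (1 − 7/n)^(5n). By the standard limit (1 + x/n)^n → e^x, we have (1 − 7/n)^n → e^(−7), and raising to the 5th power gives e^(−35).
More precisely, ln[(1 − 7/n)^(5n)] = 5n · ln(1 − 7/n) = 5n · (-7/n + O(1/n^2)) = -35 + O(1/n) → -35.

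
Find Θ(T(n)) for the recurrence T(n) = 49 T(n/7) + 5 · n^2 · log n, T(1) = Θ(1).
T(n) = Θ(n^2 · (log n)^2)

Here log_7 49 = 2 and f(n) = 5 · n^2 · log n = Θ(n^(log_7 49) · (log n)^1). This is the extended Case 2 of the master theorem (f matches the critical exponent up to log factors), giving T(n) = Θ(n^(log_7 49) · (log n)^(1+1)) = Θ(n^2 · (log n)^2).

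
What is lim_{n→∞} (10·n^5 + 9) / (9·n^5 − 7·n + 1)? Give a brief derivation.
lim = 10/9

For large n the leading n^5 terms dominate both numerator and denominator. Dividing top and bottom by n^5, every other term tends to 0, leaving 10/9.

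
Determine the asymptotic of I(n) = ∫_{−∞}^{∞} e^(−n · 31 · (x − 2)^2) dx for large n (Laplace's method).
I(n) = sqrt(π/(31n))

Here φ(x) = 31 · (x − 2)^2 has its unique minimum at x* = 2 with φ(x*) = 0 and φ''(x*) = 62. Laplace's method gives
  I(n) ~ e^(−n φ(x*)) · sqrt(2π / (n · φ''(x*))) = sqrt(2π / (62n)) = sqrt(π/(31n)).
This is exact: substituting u = (x − 2)·sqrt(31n) gives I(n) = (1/sqrt(31n)) ∫_{−∞}^{∞} e^(−u^2) du = sqrt(π/(31n)).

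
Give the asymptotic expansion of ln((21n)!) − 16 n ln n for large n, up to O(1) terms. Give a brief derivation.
ln((21n)!) − 16 n ln n = 5 n ln n + 21(ln 21 − 1) n + (1/2) ln(2π·21n) + O(1/n)

Stirling: ln((21n)!) = 21n ln(21n) − 21n + (1/2) ln(2π·21n) + O(1/n).
Expand 21n ln(21n) = 21n (ln n + ln 21) = 21n ln n + 21n ln 21.
Subtract 16n ln n: leading term is (21 − 16) n ln n = 5 n ln n. The next term is 21n ln 21 − 21n = 21(ln 21 − 1) n. Then the (1/2) ln(2π·21n) correction.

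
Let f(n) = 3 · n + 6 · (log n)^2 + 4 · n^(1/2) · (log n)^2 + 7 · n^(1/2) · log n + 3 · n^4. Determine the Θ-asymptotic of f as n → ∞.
f(n) ∈ Θ(n^4)

Compare the terms by growth order. For large n, n^a · (log n)^b dominates n^a' · (log n)^b' iff a > a', or (a = a' and b > b'). Ranking the 5 terms shows the dominant one is 3 · n^4. Hence f(n) ∈ Θ(n^4).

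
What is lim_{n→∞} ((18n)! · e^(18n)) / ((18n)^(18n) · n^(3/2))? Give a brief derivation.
lim = 0

Stirling: (18n)! ~ sqrt(2π·18n) · (18n/e)^(18n). Hence
  (18n)! · e^(18n) / (18n)^(18n) ~ sqrt(2π·18n).
Dividing by n^(3/2): sqrt(2π·18n) / n^(3/2) = sqrt(2π·18) · n^((1−3)/2), so the expression behaves like sqrt(2π·18) · n^((1−3)/2) → 0.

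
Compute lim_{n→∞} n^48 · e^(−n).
lim = 0

Exponentials with base > 1 dominate every fixed polynomial: for any fixed c, n^c / e^n → 0 as n → ∞ (e.g. by the ratio test, or since e^n grows faster than any power of n). Hence n^48 · e^(−n) = n^48 / e^n → 0.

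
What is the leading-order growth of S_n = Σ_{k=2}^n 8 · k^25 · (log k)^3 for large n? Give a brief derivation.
S_n ~ 4 · n^26 · (log n)^3 / 13

By integral comparison, S_n = ∫_1^n 8 · x^25 · (log x)^3 dx + O(n^25 · (log n)^3). For the integral, the leading term of ∫_1^n x^25 (log x)^3 dx is n^26/26 · (log n)^3 (by repeated integration by parts; each step lowers the log-exponent and produces a relatively O(1/log n) correction). Hence S_n ~ 4 · n^26 · (log n)^3 / 13.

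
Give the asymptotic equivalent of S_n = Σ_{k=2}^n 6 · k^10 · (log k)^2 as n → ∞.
S_n ~ 6 · n^11 · (log n)^2 / 11

By integral comparison, S_n = ∫_1^n 6 · x^10 · (log x)^2 dx + O(n^10 · (log n)^2). For the integral, the leading term of ∫_1^n x^10 (log x)^2 dx is n^11/11 · (log n)^2 (by repeated integration by parts; each step lowers the log-exponent and produces a relatively O(1/log n) correction). Hence S_n ~ 6 · n^11 · (log n)^2 / 11.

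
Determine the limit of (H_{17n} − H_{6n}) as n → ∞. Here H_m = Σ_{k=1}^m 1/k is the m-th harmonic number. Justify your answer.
lim = ln(17/6)

Euler-Maclaurin gives H_m = ln m + γ + 1/(2m) + O(1/m^2). The γ and O(1/m) terms cancel in the difference:
  H_{17n} − H_{6n} = ln(17n) − ln(6n) + O(1/n) = ln(17/6) + O(1/n).
Hence the limit is ln(17/6).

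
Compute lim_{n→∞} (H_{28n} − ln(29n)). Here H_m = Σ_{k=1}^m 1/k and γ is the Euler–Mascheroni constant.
lim = ln(28/29) + γ

By Euler-Maclaurin, H_m = ln m + γ + O(1/m). So
  H_{28n} − ln(29n) = ln(28n) + γ − ln(29n) + O(1/n)
                       = ln(28/29) + γ + O(1/n).
Hence the limit is ln(28/29) + γ.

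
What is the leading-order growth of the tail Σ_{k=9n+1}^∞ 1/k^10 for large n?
Σ_{k>9n} 1/k^10 ~ 1/(9 · (9n)^9)

Compare to the integral: ∫_{9n}^∞ x^(−10) dx = [−x^(−9)/9]_{9n}^∞ = 1/((10−1)·(9n)^9). Euler-Maclaurin then gives
  Σ_{k>9n} 1/k^10 = ∫_{9n}^∞ dx/x^10 − 1/(2·(9n)^10) + O(1/(9n)^11).
(Equivalently this is ζ(10) − Σ_{k≤9n} 1/k^10.)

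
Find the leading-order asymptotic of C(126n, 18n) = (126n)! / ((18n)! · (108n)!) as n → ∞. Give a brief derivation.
C(126n, 18n) ~ (823543/46656)^(18n) · sqrt(7/(12π·18n))

Write N = 18n. Apply Stirling to each factorial:
  (7N)! ~ sqrt(2π·7N) · (7N/e)^(7N),
  N! ~ sqrt(2π N) · (N/e)^N,
  (6N)! ~ sqrt(2π·6N) · (6N/e)^(6N).
The exponential factors combine to (7N)^(7N) / (N^N · (6N)^(6N)) = 7^(7N)/6^(6N) = (7^7/6^6)^N = (823543/46656)^N.
The square-root prefactors combine to sqrt(2π·7N) / (sqrt(2π N)·sqrt(2π·6N)) = sqrt(7 / (2π·6·N)) = sqrt(7/(12π·18n)).
Substituting N = 18n: C(126n, 18n) ~ (823543/46656)^(18n) · sqrt(7/(12π·18n)).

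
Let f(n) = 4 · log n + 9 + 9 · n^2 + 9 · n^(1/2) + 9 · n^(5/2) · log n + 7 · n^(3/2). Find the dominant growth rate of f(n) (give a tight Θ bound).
f(n) ∈ Θ(n^(5/2) · log n)

Compare the terms by growth order. For large n, n^a · (log n)^b dominates n^a' · (log n)^b' iff a > a', or (a = a' and b > b'). Ranking the 6 terms shows the dominant one is 9 · n^(5/2) · log n. Hence f(n) ∈ Θ(n^(5/2) · log n).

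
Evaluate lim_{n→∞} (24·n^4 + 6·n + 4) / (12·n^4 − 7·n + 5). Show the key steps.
lim = 24/12 = 2

For large n the leading n^4 terms dominate both numerator and denominator. Dividing top and bottom by n^4, every other term tends to 0, leaving 24/12 = 2.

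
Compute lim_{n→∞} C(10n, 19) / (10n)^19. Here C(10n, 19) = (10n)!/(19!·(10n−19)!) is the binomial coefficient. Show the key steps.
lim = 1/19! = 1/121645100408832000

With N = 10n → ∞: C(N, 19) / N^19 = [N(N−1)…(N−18)] / (19! · N^19) = (1/19!) · 1 · (1 − 1/(10n)) · … · (1 − 18/(10n)). Each factor → 1 as N → ∞, so the limit is 1/19! = 1/121645100408832000.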